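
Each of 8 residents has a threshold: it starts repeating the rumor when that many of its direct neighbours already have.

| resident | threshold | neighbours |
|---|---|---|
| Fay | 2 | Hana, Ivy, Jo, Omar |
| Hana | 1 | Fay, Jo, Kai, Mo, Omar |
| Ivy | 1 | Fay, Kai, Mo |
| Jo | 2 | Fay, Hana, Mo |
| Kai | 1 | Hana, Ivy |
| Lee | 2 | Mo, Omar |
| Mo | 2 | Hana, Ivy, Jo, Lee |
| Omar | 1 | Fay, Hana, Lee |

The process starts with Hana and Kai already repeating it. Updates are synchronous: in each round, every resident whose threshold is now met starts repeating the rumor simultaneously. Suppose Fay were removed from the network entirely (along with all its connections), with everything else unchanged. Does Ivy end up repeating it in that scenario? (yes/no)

With Fay removed:
Round 1 — Hana, Kai start repeating the rumor (initial).
Round 2 — checking thresholds:
  Ivy: 1 of 2 neighbours ≥ 1, starts repeating the rumor.
  Jo: 1 of 2 neighbours < 2, holds.
  Mo: 1 of 4 neighbours < 2, holds.
  Omar: 1 of 2 neighbours ≥ 1, starts repeating the rumor.
Round 3 — checking thresholds:
  Jo: 1 of 2 neighbours < 2, holds.
  Lee: 1 of 2 neighbours < 2, holds.
  Mo: 2 of 4 neighbours ≥ 2, starts repeating the rumor.
Round 4 — checking thresholds:
  Jo: 2 of 2 neighbours ≥ 2, starts repeating the rumor.
  Lee: 2 of 2 neighbours ≥ 2, starts repeating the rumor.
Round 5 — no new spreads; cascade stops.

yes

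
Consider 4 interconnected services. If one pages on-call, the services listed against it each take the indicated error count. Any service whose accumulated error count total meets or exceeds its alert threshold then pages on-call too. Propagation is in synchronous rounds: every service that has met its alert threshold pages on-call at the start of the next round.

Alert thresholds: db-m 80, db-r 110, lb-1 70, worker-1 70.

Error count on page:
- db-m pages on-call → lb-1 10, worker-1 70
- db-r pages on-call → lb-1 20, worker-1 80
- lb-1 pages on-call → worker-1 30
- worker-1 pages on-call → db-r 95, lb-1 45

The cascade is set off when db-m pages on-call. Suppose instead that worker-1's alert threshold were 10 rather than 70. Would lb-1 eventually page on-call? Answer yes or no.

With worker-1's alert threshold at 10:
Round 1 — db-m pages on-call (initial).
  lb-1: +10 → 10 < 70
  worker-1: +70 → 70 ≥ 10
Round 2 — worker-1 pages on-call.
  db-r: +95 → 95 < 110
  lb-1: +45 → 55 < 70
No further pages.

no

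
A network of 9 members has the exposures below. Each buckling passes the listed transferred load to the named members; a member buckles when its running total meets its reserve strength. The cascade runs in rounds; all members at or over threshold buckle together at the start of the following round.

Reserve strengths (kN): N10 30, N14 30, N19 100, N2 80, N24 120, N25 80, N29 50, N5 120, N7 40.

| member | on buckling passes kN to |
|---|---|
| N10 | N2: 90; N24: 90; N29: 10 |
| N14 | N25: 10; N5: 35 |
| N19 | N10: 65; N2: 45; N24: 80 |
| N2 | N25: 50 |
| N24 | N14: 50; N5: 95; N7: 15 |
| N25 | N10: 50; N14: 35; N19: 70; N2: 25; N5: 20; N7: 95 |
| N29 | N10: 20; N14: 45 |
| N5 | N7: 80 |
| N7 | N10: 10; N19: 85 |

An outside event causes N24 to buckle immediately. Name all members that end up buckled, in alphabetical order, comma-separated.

Round 1 — N24 buckles (initial).
  N14: +50 → 50 ≥ 30
  N5: +95 → 95 < 120
  N7: +15 → 15 < 40
Round 2 — N14 buckles.
  N25: +10 → 10 < 80
  N5: +35 → 130 ≥ 120
Round 3 — N5 buckles.
  N7: +80 → 95 ≥ 40
Round 4 — N7 buckles.
  N10: +10 → 10 < 30
  N19: +85 → 85 < 100
No further bucklings.

N14, N24, N5, N7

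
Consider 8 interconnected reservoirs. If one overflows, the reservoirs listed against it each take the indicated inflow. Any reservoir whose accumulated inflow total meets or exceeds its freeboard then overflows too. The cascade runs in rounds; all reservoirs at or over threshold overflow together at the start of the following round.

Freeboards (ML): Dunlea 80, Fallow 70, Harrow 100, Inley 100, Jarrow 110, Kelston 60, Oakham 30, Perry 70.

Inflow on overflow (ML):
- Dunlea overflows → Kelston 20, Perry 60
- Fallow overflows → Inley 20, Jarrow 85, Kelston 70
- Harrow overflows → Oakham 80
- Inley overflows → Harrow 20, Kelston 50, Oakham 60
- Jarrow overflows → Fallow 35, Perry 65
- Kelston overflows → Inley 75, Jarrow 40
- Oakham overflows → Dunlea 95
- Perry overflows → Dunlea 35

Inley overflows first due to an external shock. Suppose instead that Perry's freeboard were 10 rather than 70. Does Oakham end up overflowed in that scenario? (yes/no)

yes

With Perry's freeboard at 10:
Round 1 — Inley overflows (initial).
  Harrow: +20 → 20 < 100
  Kelston: +50 → 50 < 60
  Oakham: +60 → 60 ≥ 30
Round 2 — Oakham overflows.
  Dunlea: +95 → 95 ≥ 80
Round 3 — Dunlea overflows.
  Kelston: +20 → 70 ≥ 60
  Perry: +60 → 60 ≥ 10
Round 4 — Kelston, Perry overflow.
  Jarrow: +40 → 40 < 110
No further overflows.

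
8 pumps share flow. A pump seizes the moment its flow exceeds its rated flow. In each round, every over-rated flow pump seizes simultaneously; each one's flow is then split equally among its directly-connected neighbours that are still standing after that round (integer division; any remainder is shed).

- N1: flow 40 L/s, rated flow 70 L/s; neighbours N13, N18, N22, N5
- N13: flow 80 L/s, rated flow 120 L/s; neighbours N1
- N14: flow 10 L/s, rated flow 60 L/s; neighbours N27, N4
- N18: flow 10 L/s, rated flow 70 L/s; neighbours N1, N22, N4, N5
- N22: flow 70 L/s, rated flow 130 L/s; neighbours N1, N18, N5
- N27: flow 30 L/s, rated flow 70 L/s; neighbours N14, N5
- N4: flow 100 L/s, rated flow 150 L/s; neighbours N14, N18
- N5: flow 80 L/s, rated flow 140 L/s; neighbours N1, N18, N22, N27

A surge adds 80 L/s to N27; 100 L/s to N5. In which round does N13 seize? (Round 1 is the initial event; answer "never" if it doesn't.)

Round 1 — N27 at 110 > 70; N5 at 180 > 140. N27, N5 seize.
  N27 sheds 110 L/s to N14: 110 each.
    N14: 10+110 = 120 > 60
  N5 sheds 180 L/s to N1, N18, N22: 60 each.
    N1: 40+60 = 100 > 70
    N18: 10+60 = 70 ≤ 70
    N22: 70+60 = 130 ≤ 130
Round 2 — N1, N14 seize.
  N1 sheds 100 L/s to N13, N18, N22: 33 each (1 lost).
    N13: 80+33 = 113 ≤ 120
    N18: 70+33 = 103 > 70
    N22: 130+33 = 163 > 130
  N14 sheds 120 L/s to N4: 120 each.
    N4: 100+120 = 220 > 150
Round 3 — N18, N22, N4 seize.
  N18 sheds 103 L/s: no online neighbours, lost.
  N22 sheds 163 L/s: no online neighbours, lost.
  N4 sheds 220 L/s: no online neighbours, lost.
No further seizures.

never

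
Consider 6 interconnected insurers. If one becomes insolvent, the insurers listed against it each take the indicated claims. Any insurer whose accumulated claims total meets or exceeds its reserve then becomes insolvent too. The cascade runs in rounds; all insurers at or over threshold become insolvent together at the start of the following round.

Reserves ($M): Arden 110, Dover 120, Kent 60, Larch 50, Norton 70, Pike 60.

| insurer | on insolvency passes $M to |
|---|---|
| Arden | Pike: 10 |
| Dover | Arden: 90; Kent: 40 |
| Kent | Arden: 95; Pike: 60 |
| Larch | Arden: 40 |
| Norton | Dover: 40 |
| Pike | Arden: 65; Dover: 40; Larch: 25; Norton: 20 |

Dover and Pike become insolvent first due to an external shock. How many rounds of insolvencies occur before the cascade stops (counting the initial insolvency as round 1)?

Round 1 — Dover, Pike become insolvent (initial).
  Arden: +90+65 → 155 ≥ 110
  Kent: +40 → 40 < 60
  Larch: +25 → 25 < 50
  Norton: +20 → 20 < 70
Round 2 — Arden becomes insolvent.
No further insolvencies.

2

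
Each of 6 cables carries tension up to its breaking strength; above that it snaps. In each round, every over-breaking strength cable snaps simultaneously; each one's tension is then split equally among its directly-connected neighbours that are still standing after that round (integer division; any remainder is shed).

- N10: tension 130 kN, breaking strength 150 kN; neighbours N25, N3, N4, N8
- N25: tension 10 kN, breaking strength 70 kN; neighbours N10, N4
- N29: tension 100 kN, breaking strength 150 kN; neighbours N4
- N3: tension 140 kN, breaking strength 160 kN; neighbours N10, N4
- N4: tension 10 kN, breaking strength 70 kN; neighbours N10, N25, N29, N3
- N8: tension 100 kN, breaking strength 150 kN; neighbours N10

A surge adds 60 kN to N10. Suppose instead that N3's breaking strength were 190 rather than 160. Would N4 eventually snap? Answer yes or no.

With N3's breaking strength at 190:
Round 1 — N10 at 190 > 150. N10 snaps.
  N10 sheds 190 kN to N25, N3, N4, N8: 47 each (2 lost).
    N25: 10+47 = 57 ≤ 70
    N3: 140+47 = 187 ≤ 190
    N4: 10+47 = 57 ≤ 70
    N8: 100+47 = 147 ≤ 150
No further breaks.

no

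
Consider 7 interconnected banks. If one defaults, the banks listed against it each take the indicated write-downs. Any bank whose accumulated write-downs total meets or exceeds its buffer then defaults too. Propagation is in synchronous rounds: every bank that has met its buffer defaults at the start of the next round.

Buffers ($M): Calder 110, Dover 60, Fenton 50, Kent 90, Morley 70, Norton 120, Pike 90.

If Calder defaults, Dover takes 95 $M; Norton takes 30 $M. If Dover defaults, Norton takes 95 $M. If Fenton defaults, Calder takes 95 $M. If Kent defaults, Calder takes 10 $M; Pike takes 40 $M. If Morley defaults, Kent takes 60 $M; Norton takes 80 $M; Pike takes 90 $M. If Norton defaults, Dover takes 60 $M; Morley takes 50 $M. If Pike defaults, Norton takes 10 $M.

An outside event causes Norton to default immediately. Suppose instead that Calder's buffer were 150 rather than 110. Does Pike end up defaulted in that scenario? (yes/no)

With Calder's buffer at 150:
Round 1 — Norton defaults (initial).
  Dover: +60 → 60 ≥ 60
  Morley: +50 → 50 < 70
Round 2 — Dover defaults.
No further defaults.

no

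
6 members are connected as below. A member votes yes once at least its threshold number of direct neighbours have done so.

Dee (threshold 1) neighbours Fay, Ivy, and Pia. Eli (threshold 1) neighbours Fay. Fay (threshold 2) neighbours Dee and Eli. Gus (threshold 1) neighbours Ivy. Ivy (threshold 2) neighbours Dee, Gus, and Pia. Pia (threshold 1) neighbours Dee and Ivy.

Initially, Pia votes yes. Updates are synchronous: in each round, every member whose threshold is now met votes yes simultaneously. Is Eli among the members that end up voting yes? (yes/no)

Round 1 — Pia votes yes (initial).
Round 2 — checking thresholds:
  Dee: 1 of 3 neighbours ≥ 1, votes yes.
  Ivy: 1 of 3 neighbours < 2, holds.
Round 3 — checking thresholds:
  Fay: 1 of 2 neighbours < 2, holds.
  Ivy: 2 of 3 neighbours ≥ 2, votes yes.
Round 4 — checking thresholds:
  Fay: 1 of 2 neighbours < 2, holds.
  Gus: 1 of 1 neighbours ≥ 1, votes yes.
Round 5 — no new yes votes; cascade stops.

no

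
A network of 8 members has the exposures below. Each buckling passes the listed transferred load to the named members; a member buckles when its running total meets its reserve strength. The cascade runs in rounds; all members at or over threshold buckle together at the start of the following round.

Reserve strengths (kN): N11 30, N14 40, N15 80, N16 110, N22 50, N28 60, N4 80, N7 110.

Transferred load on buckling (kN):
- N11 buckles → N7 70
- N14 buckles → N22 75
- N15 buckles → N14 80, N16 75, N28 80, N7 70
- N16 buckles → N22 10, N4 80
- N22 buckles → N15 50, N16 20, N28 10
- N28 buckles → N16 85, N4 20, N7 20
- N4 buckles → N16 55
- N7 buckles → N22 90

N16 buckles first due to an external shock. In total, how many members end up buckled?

2

Round 1 — N16 buckles (initial).
  N22: +10 → 10 < 50
  N4: +80 → 80 ≥ 80
Round 2 — N4 buckles.
No further bucklings.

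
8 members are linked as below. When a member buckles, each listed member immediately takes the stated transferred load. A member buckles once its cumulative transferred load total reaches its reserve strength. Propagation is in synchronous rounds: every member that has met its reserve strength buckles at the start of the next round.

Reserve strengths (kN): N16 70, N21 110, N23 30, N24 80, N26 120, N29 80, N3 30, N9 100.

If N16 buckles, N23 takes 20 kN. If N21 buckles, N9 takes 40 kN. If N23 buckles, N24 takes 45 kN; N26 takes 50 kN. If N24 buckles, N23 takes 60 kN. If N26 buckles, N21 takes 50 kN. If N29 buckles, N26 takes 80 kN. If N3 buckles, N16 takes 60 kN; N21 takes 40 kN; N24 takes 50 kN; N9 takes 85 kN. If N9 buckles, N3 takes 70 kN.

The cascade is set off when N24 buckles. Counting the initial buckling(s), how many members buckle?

Round 1 — N24 buckles (initial).
  N23: +60 → 60 ≥ 30
Round 2 — N23 buckles.
  N26: +50 → 50 < 120
No further bucklings.

2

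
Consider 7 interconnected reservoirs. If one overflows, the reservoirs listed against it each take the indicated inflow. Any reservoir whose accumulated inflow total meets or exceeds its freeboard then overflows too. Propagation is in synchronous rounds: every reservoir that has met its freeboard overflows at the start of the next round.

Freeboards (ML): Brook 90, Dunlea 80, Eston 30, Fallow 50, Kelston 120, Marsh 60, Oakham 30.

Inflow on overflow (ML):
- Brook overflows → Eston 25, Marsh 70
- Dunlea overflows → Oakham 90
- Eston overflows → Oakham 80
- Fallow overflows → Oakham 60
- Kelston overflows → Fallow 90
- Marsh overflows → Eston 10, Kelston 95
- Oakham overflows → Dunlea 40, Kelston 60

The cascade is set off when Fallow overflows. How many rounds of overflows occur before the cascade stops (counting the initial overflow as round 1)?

Round 1 — Fallow overflows (initial).
  Oakham: +60 → 60 ≥ 30
Round 2 — Oakham overflows.
  Dunlea: +40 → 40 < 80
  Kelston: +60 → 60 < 120
No further overflows.

2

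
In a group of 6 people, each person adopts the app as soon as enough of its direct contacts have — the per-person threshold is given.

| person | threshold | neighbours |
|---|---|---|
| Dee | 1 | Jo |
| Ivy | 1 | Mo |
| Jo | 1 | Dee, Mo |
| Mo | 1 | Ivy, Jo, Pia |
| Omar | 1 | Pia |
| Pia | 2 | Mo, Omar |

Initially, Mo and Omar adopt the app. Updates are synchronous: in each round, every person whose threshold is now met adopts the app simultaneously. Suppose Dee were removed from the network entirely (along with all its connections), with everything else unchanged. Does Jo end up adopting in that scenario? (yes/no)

With Dee removed:
Round 1 — Mo, Omar adopt the app (initial).
Round 2 — checking thresholds:
  Ivy: 1 of 1 neighbours ≥ 1, adopts the app.
  Jo: 1 of 1 neighbours ≥ 1, adopts the app.
  Pia: 2 of 2 neighbours ≥ 2, adopts the app.
Round 3 — no new adoptions; cascade stops.

yes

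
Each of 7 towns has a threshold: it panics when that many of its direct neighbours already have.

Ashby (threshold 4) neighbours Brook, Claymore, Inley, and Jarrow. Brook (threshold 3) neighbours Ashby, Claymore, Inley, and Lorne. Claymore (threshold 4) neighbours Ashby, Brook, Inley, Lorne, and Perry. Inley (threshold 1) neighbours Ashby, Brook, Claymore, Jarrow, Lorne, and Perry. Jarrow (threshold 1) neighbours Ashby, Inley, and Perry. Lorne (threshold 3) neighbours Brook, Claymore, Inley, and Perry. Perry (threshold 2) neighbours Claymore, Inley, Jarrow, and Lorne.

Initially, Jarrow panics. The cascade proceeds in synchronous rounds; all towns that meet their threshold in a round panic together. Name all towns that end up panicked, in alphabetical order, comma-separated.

Inley, Jarrow, Perry

Round 1 — Jarrow panics (initial).
Round 2 — checking thresholds:
  Ashby: 1 of 4 neighbours < 4, not yet.
  Inley: 1 of 6 neighbours ≥ 1, panics.
  Perry: 1 of 4 neighbours < 2, not yet.
Round 3 — checking thresholds:
  Ashby: 2 of 4 neighbours < 4, not yet.
  Brook: 1 of 4 neighbours < 3, not yet.
  Claymore: 1 of 5 neighbours < 4, not yet.
  Lorne: 1 of 4 neighbours < 3, not yet.
  Perry: 2 of 4 neighbours ≥ 2, panics.
Round 4 — no new panics; cascade stops.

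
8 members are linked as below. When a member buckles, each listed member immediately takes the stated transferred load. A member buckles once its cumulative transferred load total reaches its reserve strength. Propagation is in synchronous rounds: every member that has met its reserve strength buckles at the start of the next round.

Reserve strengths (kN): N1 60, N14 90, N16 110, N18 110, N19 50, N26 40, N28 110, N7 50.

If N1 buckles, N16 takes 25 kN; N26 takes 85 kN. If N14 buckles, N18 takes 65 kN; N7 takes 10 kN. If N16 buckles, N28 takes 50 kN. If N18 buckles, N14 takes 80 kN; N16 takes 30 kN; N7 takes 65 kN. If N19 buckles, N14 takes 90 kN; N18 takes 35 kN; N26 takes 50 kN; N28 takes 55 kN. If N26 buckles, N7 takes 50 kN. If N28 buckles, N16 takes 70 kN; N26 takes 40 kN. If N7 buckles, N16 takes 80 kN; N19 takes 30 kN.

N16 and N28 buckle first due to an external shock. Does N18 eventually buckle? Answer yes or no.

Round 1 — N16, N28 buckle (initial).
  N26: +40 → 40 ≥ 40
Round 2 — N26 buckles.
  N7: +50 → 50 ≥ 50
Round 3 — N7 buckles.
  N19: +30 → 30 < 50
No further bucklings.

no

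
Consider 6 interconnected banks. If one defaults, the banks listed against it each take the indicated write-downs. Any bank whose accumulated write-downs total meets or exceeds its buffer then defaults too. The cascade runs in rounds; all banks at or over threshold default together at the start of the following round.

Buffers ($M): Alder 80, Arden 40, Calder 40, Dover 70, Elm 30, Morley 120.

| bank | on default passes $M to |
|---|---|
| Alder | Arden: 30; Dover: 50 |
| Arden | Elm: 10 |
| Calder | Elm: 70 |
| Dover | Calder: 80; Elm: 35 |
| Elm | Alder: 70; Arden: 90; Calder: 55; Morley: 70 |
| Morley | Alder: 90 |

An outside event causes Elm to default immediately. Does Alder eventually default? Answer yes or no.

Round 1 — Elm defaults (initial).
  Alder: +70 → 70 < 80
  Arden: +90 → 90 ≥ 40
  Calder: +55 → 55 ≥ 40
  Morley: +70 → 70 < 120
Round 2 — Arden, Calder default.
No further defaults.

no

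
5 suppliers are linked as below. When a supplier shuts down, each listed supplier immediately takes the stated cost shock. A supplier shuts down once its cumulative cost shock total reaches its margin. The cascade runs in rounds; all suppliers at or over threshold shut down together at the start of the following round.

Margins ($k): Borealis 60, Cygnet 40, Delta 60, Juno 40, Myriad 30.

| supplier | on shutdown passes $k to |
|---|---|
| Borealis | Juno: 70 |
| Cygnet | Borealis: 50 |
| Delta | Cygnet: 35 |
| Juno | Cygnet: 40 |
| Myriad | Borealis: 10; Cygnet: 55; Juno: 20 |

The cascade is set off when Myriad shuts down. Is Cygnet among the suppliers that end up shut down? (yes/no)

yes

Round 1 — Myriad shuts down (initial).
  Borealis: +10 → 10 < 60
  Cygnet: +55 → 55 ≥ 40
  Juno: +20 → 20 < 40
Round 2 — Cygnet shuts down.
  Borealis: +50 → 60 ≥ 60
Round 3 — Borealis shuts down.
  Juno: +70 → 90 ≥ 40
Round 4 — Juno shuts down.
No further shutdowns.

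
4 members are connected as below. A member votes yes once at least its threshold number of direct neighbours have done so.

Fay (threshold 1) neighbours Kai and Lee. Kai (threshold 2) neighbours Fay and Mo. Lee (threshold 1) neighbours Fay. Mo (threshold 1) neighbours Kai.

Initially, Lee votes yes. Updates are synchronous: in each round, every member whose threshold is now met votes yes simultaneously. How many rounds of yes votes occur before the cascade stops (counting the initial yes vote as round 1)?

2

Round 1 — Lee votes yes (initial).
Round 2 — checking thresholds:
  Fay: 1 of 2 neighbours ≥ 1, votes yes.
Round 3 — no new yes votes; cascade stops.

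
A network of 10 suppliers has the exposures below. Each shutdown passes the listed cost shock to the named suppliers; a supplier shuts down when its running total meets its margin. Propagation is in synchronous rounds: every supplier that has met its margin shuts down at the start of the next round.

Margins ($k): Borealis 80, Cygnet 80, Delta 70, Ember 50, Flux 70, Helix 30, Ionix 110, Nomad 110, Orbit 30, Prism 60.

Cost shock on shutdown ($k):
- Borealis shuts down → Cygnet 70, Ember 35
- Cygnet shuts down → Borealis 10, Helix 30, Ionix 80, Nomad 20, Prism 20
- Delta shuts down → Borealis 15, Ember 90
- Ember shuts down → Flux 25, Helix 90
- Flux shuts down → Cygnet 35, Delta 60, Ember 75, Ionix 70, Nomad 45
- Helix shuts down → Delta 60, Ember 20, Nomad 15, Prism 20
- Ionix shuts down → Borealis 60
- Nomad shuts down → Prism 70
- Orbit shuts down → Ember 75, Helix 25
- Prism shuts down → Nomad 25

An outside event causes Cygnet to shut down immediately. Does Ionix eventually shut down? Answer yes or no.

Round 1 — Cygnet shuts down (initial).
  Borealis: +10 → 10 < 80
  Helix: +30 → 30 ≥ 30
  Ionix: +80 → 80 < 110
  Nomad: +20 → 20 < 110
  Prism: +20 → 20 < 60
Round 2 — Helix shuts down.
  Delta: +60 → 60 < 70
  Ember: +20 → 20 < 50
  Nomad: +15 → 35 < 110
  Prism: +20 → 40 < 60
No further shutdowns.

no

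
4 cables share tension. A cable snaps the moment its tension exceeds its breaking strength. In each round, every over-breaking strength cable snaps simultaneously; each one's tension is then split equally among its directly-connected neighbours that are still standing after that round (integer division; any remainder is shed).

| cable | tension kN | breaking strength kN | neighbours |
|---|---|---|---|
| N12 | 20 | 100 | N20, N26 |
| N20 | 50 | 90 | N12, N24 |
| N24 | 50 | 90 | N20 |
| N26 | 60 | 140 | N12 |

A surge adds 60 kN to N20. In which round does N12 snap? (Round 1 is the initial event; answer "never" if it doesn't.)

Round 1 — N20 at 110 > 90. N20 snaps.
  N20 sheds 110 kN to N12, N24: 55 each.
    N12: 20+55 = 75 ≤ 100
    N24: 50+55 = 105 > 90
Round 2 — N24 snaps.
  N24 sheds 105 kN: no online neighbours, lost.
No further breaks.

never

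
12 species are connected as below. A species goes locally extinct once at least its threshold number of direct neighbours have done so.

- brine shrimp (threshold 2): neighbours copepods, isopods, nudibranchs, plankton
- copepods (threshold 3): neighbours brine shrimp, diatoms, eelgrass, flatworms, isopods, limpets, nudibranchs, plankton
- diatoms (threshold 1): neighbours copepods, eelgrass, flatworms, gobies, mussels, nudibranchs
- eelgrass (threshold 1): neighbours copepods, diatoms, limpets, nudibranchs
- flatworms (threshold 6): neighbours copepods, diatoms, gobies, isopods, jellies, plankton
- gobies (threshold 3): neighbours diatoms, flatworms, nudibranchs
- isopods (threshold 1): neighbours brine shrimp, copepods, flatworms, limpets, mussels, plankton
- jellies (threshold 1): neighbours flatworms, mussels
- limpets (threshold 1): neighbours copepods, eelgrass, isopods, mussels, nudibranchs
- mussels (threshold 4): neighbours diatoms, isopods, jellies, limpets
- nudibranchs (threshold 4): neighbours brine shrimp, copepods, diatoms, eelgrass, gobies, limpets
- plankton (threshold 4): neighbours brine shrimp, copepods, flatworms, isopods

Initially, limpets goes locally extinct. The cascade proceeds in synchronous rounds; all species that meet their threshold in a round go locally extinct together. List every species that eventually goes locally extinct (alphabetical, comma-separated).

brine shrimp, copepods, diatoms, eelgrass, isopods, limpets, nudibranchs

Round 1 — limpets goes locally extinct (initial).
Round 2 — checking thresholds:
  copepods: 1 of 8 neighbours < 3, below threshold.
  eelgrass: 1 of 4 neighbours ≥ 1, goes locally extinct.
  isopods: 1 of 6 neighbours ≥ 1, goes locally extinct.
  mussels: 1 of 4 neighbours < 4, below threshold.
  nudibranchs: 1 of 6 neighbours < 4, below threshold.
Round 3 — checking thresholds:
  brine shrimp: 1 of 4 neighbours < 2, below threshold.
  copepods: 3 of 8 neighbours ≥ 3, goes locally extinct.
  diatoms: 1 of 6 neighbours ≥ 1, goes locally extinct.
  flatworms: 1 of 6 neighbours < 6, below threshold.
  mussels: 2 of 4 neighbours < 4, below threshold.
  nudibranchs: 2 of 6 neighbours < 4, below threshold.
  plankton: 1 of 4 neighbours < 4, below threshold.
Round 4 — checking thresholds:
  brine shrimp: 2 of 4 neighbours ≥ 2, goes locally extinct.
  flatworms: 3 of 6 neighbours < 6, below threshold.
  gobies: 1 of 3 neighbours < 3, below threshold.
  mussels: 3 of 4 neighbours < 4, below threshold.
  nudibranchs: 4 of 6 neighbours ≥ 4, goes locally extinct.
  plankton: 2 of 4 neighbours < 4, below threshold.
Round 5 — no new extinctions; cascade stops.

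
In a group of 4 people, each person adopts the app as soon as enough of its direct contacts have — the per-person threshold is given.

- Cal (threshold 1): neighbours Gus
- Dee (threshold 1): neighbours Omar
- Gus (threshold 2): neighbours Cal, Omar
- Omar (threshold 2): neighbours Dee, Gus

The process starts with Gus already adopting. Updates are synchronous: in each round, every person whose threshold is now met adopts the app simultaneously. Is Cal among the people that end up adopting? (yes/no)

yes

Round 1 — Gus adopts the app (initial).
Round 2 — checking thresholds:
  Cal: 1 of 1 neighbours ≥ 1, adopts the app.
  Omar: 1 of 2 neighbours < 2, holds.
Round 3 — no new adoptions; cascade stops.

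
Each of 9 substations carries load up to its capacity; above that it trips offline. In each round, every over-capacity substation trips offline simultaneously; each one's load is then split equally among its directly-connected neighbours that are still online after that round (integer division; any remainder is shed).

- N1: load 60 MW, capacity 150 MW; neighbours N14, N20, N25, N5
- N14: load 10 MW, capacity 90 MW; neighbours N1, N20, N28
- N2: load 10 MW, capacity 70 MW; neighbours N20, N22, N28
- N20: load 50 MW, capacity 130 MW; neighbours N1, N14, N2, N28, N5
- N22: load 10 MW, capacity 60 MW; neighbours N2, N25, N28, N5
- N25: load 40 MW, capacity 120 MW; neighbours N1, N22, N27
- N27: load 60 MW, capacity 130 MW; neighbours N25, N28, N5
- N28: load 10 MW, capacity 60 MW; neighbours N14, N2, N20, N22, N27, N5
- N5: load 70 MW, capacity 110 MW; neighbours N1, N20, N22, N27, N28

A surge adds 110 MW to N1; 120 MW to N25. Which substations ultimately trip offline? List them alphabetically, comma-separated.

Round 1 — N1 at 170 > 150; N25 at 160 > 120. N1, N25 trip offline.
  N1 sheds 170 MW to N14, N20, N5: 56 each (2 lost).
    N14: 10+56 = 66 ≤ 90
    N20: 50+56 = 106 ≤ 130
    N5: 70+56 = 126 > 110
  N25 sheds 160 MW to N22, N27: 80 each.
    N22: 10+80 = 90 > 60
    N27: 60+80 = 140 > 130
Round 2 — N22, N27, N5 trip offline.
  N22 sheds 90 MW to N2, N28: 45 each.
    N2: 10+45 = 55 ≤ 70
    N28: 10+45 = 55 ≤ 60
  N27 sheds 140 MW to N28: 140 each.
    N28: 55+140 = 195 > 60
  N5 sheds 126 MW to N20, N28: 63 each.
    N20: 106+63 = 169 > 130
    N28: 195+63 = 258 > 60
Round 3 — N20, N28 trip offline.
  N20 sheds 169 MW to N14, N2: 84 each (1 lost).
    N14: 66+84 = 150 > 90
    N2: 55+84 = 139 > 70
  N28 sheds 258 MW to N14, N2: 129 each.
    N14: 150+129 = 279 > 90
    N2: 139+129 = 268 > 70
Round 4 — N14, N2 trip offline.
  N14 sheds 279 MW: no online neighbours, lost.
  N2 sheds 268 MW: no online neighbours, lost.
No further trips.

N1, N14, N2, N20, N22, N25, N27, N28, N5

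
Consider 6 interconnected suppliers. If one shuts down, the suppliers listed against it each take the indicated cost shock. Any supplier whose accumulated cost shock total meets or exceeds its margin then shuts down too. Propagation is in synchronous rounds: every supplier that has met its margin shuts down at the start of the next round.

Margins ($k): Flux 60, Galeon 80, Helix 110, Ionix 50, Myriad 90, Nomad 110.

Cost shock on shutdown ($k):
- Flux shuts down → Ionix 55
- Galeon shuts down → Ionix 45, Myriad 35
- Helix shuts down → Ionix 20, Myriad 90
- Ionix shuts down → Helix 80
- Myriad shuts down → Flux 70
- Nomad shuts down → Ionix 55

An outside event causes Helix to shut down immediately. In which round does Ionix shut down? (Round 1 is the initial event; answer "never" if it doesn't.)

4

Round 1 — Helix shuts down (initial).
  Ionix: +20 → 20 < 50
  Myriad: +90 → 90 ≥ 90
Round 2 — Myriad shuts down.
  Flux: +70 → 70 ≥ 60
Round 3 — Flux shuts down.
  Ionix: +55 → 75 ≥ 50
Round 4 — Ionix shuts down.
No further shutdowns.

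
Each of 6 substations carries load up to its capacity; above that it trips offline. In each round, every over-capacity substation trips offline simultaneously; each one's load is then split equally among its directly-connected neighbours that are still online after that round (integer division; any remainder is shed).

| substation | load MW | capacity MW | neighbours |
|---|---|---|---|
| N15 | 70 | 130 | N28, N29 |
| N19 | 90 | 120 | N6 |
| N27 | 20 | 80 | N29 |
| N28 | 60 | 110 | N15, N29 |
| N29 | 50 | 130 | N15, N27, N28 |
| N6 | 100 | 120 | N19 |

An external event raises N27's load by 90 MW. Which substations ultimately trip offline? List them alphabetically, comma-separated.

N15, N27, N28, N29

Round 1 — N27 at 110 > 80. N27 trips offline.
  N27 sheds 110 MW to N29: 110 each.
    N29: 50+110 = 160 > 130
Round 2 — N29 trips offline.
  N29 sheds 160 MW to N15, N28: 80 each.
    N15: 70+80 = 150 > 130
    N28: 60+80 = 140 > 110
Round 3 — N15, N28 trip offline.
  N15 sheds 150 MW: no online neighbours, lost.
  N28 sheds 140 MW: no online neighbours, lost.
No further trips.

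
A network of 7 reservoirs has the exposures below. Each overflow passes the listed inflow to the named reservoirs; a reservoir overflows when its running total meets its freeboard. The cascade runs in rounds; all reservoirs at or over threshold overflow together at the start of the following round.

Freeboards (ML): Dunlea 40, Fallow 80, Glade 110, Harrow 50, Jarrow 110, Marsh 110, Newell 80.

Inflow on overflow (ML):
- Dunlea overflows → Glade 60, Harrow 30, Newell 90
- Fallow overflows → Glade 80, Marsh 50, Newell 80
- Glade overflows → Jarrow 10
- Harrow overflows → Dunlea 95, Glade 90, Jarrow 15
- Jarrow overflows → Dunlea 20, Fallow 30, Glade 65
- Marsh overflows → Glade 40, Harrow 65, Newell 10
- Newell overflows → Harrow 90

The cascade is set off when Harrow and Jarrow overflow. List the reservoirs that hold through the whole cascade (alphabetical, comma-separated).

Round 1 — Harrow, Jarrow overflow (initial).
  Dunlea: +95+20 → 115 ≥ 40
  Fallow: +30 → 30 < 80
  Glade: +90+65 → 155 ≥ 110
Round 2 — Dunlea, Glade overflow.
  Newell: +90 → 90 ≥ 80
Round 3 — Newell overflows.
No further overflows.

Fallow, Marsh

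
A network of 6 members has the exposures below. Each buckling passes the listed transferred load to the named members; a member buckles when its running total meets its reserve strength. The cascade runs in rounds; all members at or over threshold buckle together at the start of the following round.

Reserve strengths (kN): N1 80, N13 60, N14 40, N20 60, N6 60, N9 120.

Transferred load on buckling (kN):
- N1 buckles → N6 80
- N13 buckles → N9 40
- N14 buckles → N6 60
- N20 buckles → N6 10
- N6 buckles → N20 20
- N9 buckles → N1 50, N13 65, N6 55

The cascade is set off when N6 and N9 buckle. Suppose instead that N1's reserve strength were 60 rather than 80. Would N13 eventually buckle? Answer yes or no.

With N1's reserve strength at 60:
Round 1 — N6, N9 buckle (initial).
  N1: +50 → 50 < 60
  N13: +65 → 65 ≥ 60
  N20: +20 → 20 < 60
Round 2 — N13 buckles.
No further bucklings.

yes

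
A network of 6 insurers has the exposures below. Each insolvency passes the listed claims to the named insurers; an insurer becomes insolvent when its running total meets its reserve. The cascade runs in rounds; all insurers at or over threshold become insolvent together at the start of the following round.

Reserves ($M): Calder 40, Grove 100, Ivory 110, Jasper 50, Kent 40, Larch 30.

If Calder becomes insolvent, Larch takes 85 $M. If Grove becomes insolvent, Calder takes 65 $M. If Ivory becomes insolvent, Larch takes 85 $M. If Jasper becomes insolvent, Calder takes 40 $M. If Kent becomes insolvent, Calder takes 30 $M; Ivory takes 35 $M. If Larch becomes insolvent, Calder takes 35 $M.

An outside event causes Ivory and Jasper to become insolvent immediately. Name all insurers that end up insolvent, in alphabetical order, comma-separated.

Round 1 — Ivory, Jasper become insolvent (initial).
  Calder: +40 → 40 ≥ 40
  Larch: +85 → 85 ≥ 30
Round 2 — Calder, Larch become insolvent.
No further insolvencies.

Calder, Ivory, Jasper, Larch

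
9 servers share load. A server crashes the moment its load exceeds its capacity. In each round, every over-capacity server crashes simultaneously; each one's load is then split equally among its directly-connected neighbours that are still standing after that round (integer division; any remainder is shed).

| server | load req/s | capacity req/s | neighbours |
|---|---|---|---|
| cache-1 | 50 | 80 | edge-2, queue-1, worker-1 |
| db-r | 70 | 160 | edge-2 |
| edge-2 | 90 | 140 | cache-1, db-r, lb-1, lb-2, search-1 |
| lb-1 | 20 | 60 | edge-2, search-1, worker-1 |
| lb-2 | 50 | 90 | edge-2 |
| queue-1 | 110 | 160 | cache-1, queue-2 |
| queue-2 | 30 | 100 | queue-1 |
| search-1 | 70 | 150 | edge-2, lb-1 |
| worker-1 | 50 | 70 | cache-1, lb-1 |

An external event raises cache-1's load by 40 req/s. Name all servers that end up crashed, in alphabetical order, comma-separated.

Round 1 — cache-1 at 90 > 80. cache-1 crashes.
  cache-1 sheds 90 req/s to edge-2, queue-1, worker-1: 30 each.
    edge-2: 90+30 = 120 ≤ 140
    queue-1: 110+30 = 140 ≤ 160
    worker-1: 50+30 = 80 > 70
Round 2 — worker-1 crashes.
  worker-1 sheds 80 req/s to lb-1: 80 each.
    lb-1: 20+80 = 100 > 60
Round 3 — lb-1 crashes.
  lb-1 sheds 100 req/s to edge-2, search-1: 50 each.
    edge-2: 120+50 = 170 > 140
    search-1: 70+50 = 120 ≤ 150
Round 4 — edge-2 crashes.
  edge-2 sheds 170 req/s to db-r, lb-2, search-1: 56 each (2 lost).
    db-r: 70+56 = 126 ≤ 160
    lb-2: 50+56 = 106 > 90
    search-1: 120+56 = 176 > 150
Round 5 — lb-2, search-1 crash.
  lb-2 sheds 106 req/s: no online neighbours, lost.
  search-1 sheds 176 req/s: no online neighbours, lost.
No further crashes.

cache-1, edge-2, lb-1, lb-2, search-1, worker-1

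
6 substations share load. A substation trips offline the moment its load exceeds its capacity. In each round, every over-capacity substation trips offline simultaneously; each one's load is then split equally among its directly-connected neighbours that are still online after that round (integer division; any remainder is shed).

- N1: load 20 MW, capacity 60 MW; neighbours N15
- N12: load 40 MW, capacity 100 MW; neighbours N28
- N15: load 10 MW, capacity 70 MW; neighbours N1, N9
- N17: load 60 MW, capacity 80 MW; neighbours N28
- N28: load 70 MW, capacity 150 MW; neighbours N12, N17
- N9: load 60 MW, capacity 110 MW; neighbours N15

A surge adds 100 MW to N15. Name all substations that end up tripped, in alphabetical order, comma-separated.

N1, N15, N9

Round 1 — N15 at 110 > 70. N15 trips offline.
  N15 sheds 110 MW to N1, N9: 55 each.
    N1: 20+55 = 75 > 60
    N9: 60+55 = 115 > 110
Round 2 — N1, N9 trip offline.
  N1 sheds 75 MW: no online neighbours, lost.
  N9 sheds 115 MW: no online neighbours, lost.
No further trips.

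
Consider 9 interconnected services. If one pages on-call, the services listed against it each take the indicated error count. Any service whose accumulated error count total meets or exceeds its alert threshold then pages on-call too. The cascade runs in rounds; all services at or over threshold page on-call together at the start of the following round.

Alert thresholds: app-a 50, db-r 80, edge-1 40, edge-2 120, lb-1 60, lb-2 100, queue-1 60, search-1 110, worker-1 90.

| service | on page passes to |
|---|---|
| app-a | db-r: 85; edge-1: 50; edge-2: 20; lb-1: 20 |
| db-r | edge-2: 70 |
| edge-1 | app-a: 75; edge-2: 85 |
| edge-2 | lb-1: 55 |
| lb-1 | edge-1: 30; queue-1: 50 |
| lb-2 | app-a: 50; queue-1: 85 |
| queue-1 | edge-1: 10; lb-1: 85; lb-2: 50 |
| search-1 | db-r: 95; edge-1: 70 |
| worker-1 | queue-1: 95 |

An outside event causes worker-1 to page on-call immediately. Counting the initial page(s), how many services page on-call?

Round 1 — worker-1 pages on-call (initial).
  queue-1: +95 → 95 ≥ 60
Round 2 — queue-1 pages on-call.
  edge-1: +10 → 10 < 40
  lb-1: +85 → 85 ≥ 60
  lb-2: +50 → 50 < 100
Round 3 — lb-1 pages on-call.
  edge-1: +30 → 40 ≥ 40
Round 4 — edge-1 pages on-call.
  app-a: +75 → 75 ≥ 50
  edge-2: +85 → 85 < 120
Round 5 — app-a pages on-call.
  db-r: +85 → 85 ≥ 80
  edge-2: +20 → 105 < 120
Round 6 — db-r pages on-call.
  edge-2: +70 → 175 ≥ 120
Round 7 — edge-2 pages on-call.
No further pages.

7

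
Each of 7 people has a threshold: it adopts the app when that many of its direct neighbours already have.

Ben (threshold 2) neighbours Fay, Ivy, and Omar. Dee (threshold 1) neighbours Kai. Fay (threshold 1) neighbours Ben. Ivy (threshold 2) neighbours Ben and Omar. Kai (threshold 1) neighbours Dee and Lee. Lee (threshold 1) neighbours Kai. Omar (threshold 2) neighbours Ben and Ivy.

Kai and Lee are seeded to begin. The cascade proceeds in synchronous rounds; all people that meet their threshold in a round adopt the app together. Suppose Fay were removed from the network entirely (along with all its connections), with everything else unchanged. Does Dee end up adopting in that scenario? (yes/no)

With Fay removed:
Round 1 — Kai, Lee adopt the app (initial).
Round 2 — checking thresholds:
  Dee: 1 of 1 neighbours ≥ 1, adopts the app.
Round 3 — no new adoptions; cascade stops.

yes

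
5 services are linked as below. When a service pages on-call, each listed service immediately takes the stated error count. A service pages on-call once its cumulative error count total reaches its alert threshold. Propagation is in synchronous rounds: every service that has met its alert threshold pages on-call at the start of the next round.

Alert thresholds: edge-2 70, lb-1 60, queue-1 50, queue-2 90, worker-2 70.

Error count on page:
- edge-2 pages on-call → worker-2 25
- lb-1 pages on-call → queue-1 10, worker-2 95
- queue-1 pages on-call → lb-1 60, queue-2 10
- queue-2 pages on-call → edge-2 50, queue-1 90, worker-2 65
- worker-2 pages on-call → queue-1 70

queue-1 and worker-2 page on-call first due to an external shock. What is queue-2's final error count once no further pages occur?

10

Round 1 — queue-1, worker-2 page on-call (initial).
  lb-1: +60 → 60 ≥ 60
  queue-2: +10 → 10 < 90
Round 2 — lb-1 pages on-call.
No further pages.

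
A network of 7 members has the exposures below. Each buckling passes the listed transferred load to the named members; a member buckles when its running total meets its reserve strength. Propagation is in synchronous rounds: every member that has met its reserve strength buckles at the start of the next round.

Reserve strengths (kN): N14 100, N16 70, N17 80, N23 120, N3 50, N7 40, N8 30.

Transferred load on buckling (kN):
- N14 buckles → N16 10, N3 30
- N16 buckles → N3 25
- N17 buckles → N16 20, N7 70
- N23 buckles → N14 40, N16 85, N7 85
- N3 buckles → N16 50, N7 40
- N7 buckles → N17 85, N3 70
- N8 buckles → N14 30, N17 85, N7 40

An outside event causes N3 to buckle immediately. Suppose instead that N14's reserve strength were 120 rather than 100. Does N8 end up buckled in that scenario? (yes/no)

no

With N14's reserve strength at 120:
Round 1 — N3 buckles (initial).
  N16: +50 → 50 < 70
  N7: +40 → 40 ≥ 40
Round 2 — N7 buckles.
  N17: +85 → 85 ≥ 80
Round 3 — N17 buckles.
  N16: +20 → 70 ≥ 70
Round 4 — N16 buckles.
No further bucklings.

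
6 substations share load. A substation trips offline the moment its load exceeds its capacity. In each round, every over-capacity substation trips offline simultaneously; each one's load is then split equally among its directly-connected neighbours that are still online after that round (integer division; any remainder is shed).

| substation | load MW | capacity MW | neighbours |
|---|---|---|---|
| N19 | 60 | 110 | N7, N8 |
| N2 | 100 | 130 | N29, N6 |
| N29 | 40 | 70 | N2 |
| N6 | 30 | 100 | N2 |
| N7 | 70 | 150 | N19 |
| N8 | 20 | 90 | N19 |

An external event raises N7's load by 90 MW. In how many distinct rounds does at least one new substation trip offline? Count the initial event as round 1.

Round 1 — N7 at 160 > 150. N7 trips offline.
  N7 sheds 160 MW to N19: 160 each.
    N19: 60+160 = 220 > 110
Round 2 — N19 trips offline.
  N19 sheds 220 MW to N8: 220 each.
    N8: 20+220 = 240 > 90
Round 3 — N8 trips offline.
  N8 sheds 240 MW: no online neighbours, lost.
No further trips.

3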